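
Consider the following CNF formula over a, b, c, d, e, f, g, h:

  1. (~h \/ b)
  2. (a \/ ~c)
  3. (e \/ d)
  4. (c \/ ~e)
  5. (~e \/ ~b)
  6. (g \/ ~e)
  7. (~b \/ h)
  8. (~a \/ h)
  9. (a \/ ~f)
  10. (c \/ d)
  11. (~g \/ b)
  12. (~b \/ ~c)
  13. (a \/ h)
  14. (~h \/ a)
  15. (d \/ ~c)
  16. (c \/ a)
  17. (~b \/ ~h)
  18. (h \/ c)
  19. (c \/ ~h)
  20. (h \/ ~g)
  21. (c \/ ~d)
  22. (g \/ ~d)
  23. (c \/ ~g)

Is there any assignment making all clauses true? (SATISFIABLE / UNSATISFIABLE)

UNSATISFIABLE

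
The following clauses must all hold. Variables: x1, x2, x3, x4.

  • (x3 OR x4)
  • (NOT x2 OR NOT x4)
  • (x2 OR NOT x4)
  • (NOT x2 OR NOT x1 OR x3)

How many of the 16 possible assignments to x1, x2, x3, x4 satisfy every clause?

4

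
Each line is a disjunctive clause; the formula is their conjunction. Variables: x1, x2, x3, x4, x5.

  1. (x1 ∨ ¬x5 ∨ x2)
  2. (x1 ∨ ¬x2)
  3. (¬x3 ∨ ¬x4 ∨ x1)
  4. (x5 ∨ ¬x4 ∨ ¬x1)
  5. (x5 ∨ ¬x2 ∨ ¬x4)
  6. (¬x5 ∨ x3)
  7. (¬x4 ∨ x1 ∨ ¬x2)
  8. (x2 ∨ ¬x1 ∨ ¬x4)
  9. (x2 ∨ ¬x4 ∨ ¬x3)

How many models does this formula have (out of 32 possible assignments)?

10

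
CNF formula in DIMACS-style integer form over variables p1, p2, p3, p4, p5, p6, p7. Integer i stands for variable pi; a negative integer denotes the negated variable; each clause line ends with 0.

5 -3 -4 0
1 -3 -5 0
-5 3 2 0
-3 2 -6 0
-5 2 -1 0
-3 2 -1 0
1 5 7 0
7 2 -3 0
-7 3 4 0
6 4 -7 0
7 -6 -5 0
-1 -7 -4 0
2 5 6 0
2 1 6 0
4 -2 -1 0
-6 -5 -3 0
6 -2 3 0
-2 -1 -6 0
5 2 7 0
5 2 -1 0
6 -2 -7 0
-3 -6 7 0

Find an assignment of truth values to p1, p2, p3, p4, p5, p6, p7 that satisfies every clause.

Set p1 = False and propagate.
Branch on p2: take p2 = False.
  then p6 is forced to True.
  then p3 is forced to False.
  then p5 is forced to False.
  then p7 is forced to True.
  then p4 is forced to True.

p1=F  p2=F  p3=F  p4=T  p5=F  p6=T  p7=T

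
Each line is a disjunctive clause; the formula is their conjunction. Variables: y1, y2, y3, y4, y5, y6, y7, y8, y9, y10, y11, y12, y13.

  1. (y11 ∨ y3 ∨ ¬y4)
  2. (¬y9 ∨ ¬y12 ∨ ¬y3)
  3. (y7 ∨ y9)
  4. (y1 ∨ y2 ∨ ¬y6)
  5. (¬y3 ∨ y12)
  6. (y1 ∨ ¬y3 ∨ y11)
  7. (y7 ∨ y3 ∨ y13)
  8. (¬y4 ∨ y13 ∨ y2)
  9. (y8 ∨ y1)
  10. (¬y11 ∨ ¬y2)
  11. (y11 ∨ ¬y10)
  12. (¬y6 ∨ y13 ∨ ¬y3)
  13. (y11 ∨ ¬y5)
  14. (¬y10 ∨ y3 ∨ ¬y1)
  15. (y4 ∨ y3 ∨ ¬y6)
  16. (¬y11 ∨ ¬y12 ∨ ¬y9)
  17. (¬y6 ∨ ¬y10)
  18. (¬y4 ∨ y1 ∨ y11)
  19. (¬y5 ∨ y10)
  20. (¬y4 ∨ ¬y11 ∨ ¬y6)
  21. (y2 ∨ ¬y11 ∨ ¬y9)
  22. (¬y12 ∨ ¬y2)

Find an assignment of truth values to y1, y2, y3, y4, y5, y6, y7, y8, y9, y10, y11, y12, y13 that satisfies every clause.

y5 occurs only negated in the remaining clauses — set y5 = False.
Pure literal: y6 appears only negated; assign y6 = False.
Branch on y1: take y1 = False.
  then y8 is forced to True.
Branch on y2: take y2 = False.
Set y3 = False and propagate.
The remaining clauses are satisfied by y4 = False, y7 = True, y9 = False, y10 = False, y11 = False, y12 = False, y13 = False.

y1=F, y2=F, y3=F, y4=F, y5=F, y6=F, y7=T, y8=T, y9=F, y10=F, y11=F, y12=F, y13=F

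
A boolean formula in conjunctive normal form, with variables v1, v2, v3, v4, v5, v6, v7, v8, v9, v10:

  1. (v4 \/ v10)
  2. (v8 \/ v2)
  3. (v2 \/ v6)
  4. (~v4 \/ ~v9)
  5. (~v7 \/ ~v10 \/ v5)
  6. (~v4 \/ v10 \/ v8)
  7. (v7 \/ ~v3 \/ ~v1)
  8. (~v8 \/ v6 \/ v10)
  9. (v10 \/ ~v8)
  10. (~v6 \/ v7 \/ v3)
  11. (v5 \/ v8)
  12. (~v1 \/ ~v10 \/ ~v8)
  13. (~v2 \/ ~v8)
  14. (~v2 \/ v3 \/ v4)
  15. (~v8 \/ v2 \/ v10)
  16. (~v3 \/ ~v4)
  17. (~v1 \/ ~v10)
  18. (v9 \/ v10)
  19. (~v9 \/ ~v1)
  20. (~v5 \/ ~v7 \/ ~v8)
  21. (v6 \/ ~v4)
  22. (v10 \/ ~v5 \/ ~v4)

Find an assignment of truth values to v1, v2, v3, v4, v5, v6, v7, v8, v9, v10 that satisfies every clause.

Pure literal: v1 appears only negated; assign v1 = False.
Try v2 = False.
  then v8 is forced to True.
  then v6 is forced to True.
  then v10 is forced to True.
Branch on v3: take v3 = True.
  then v4 is forced to False.
The remaining clauses are satisfied by v5 = False, v7 = False, v9 = False.
Every clause has at least one true literal under this assignment.
Check each clause:
  1. (v10 \/ v4) — v10 is true.
  2. (v2 \/ v8) — v8 is true.
  3. (v6 \/ v2) — v6 is true.
  4. (~v4 \/ ~v9) — ~v4 is true.
  5. (~v10 \/ v5 \/ ~v7) — ~v7 is true.
  6. (v10 \/ ~v4 \/ v8) — v8 is true.
  7. (~v1 \/ v7 \/ ~v3) — ~v1 is true.
  8. (v6 \/ v10 \/ ~v8) — v10 is true.
  9. (v10 \/ ~v8) — v10 is true.
  10. (v3 \/ v7 \/ ~v6) — v3 is true.
  11. (v8 \/ v5) — v8 is true.
  12. (~v8 \/ ~v10 \/ ~v1) — ~v1 is true.
  13. (~v2 \/ ~v8) — ~v2 is true.
  14. (v3 \/ v4 \/ ~v2) — v3 is true.
  15. (~v8 \/ v10 \/ v2) — v10 is true.
  16. (~v3 \/ ~v4) — ~v4 is true.
  17. (~v10 \/ ~v1) — ~v1 is true.
  18. (v10 \/ v9) — v10 is true.
  19. (~v9 \/ ~v1) — ~v1 is true.
  20. (~v7 \/ ~v5 \/ ~v8) — ~v7 is true.
  21. (~v4 \/ v6) — ~v4 is true.
  22. (v10 \/ ~v4 \/ ~v5) — v10 is true.

v1=F, v2=F, v3=T, v4=F, v5=F, v6=T, v7=F, v8=T, v9=F, v10=T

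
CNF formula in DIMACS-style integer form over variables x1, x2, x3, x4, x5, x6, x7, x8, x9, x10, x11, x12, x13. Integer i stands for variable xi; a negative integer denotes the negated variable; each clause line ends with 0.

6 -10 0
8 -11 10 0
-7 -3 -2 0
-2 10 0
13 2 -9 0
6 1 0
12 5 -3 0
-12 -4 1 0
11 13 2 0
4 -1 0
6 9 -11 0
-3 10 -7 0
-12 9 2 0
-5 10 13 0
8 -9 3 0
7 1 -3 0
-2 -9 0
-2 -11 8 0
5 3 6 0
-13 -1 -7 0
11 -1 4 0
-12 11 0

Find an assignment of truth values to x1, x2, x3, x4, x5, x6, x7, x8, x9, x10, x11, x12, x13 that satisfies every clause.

x1 = True, x2 = True, x3 = False, x4 = True, x5 = False, x6 = True, x7 = True, x8 = True, x9 = False, x10 = True, x11 = True, x12 = True, x13 = False

x6 occurs only positively in the remaining clauses — set x6 = True.
Pure literal: x8 appears only positively; assign x8 = True.
Try x1 = True.
  then x4 is forced to True.
Try x2 = True.
  then x10 is forced to True.
  then x9 is forced to False.
Branch on x3: take x3 = False.
The remaining clauses are satisfied by x5 = False, x7 = True, x11 = True, x12 = True, x13 = False.
Every clause has at least one true literal under this assignment.
Check each clause:
  1. (x6 \/ ~x10) — x6 is true.
  2. (x10 \/ x8 \/ ~x11) — x8 is true.
  3. (~x2 \/ ~x3 \/ ~x7) — ~x3 is true.
  4. (~x2 \/ x10) — x10 is true.
  5. (x2 \/ x13 \/ ~x9) — x2 is true.
  6. (x1 \/ x6) — x1 is true.
  7. (x5 \/ x12 \/ ~x3) — x12 is true.
  8. (x1 \/ ~x4 \/ ~x12) — x1 is true.
  9. (x11 \/ x13 \/ x2) — x2 is true.
  10. (~x1 \/ x4) — x4 is true.
  11. (x9 \/ ~x11 \/ x6) — x6 is true.
  12. (~x3 \/ x10 \/ ~x7) — x10 is true.
  13. (x9 \/ ~x12 \/ x2) — x2 is true.
  14. (~x5 \/ x10 \/ x13) — x10 is true.
  15. (x3 \/ x8 \/ ~x9) — x8 is true.
  16. (x1 \/ ~x3 \/ x7) — x1 is true.
  17. (~x2 \/ ~x9) — ~x9 is true.
  18. (x8 \/ ~x11 \/ ~x2) — x8 is true.
  19. (x5 \/ x3 \/ x6) — x6 is true.
  20. (~x1 \/ ~x13 \/ ~x7) — ~x13 is true.
  21. (x11 \/ ~x1 \/ x4) — x11 is true.
  22. (x11 \/ ~x12) — x11 is true.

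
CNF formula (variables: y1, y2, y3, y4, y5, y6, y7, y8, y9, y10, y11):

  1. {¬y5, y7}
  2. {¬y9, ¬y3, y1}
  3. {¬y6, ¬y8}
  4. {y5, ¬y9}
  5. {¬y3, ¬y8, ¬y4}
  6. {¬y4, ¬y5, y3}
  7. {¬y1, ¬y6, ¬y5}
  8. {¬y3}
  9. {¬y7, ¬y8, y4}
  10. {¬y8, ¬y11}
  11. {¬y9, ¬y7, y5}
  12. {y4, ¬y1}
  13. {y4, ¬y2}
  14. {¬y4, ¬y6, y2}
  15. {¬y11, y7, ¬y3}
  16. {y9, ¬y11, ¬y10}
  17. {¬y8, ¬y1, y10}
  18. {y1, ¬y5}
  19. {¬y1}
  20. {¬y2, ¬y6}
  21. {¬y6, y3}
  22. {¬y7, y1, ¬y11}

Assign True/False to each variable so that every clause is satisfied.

y1=0, y2=1, y3=0, y4=1, y5=0, y6=0, y7=0, y8=0, y9=0, y10=0, y11=1

Check each clause:
  1. {y7, ¬y5} — ¬y5 is true.
  2. {y1, ¬y9, ¬y3} — ¬y3 is true.
  3. {¬y6, ¬y8} — ¬y8 is true.
  4. {y5, ¬y9} — ¬y9 is true.
  5. {¬y4, ¬y8, ¬y3} — ¬y8 is true.
  6. {¬y5, ¬y4, y3} — ¬y5 is true.
  7. {¬y5, ¬y1, ¬y6} — ¬y6 is true.
  8. {¬y3} — ¬y3 is true.
  9. {¬y8, y4, ¬y7} — ¬y8 is true.
  10. {¬y8, ¬y11} — ¬y8 is true.
  11. {y5, ¬y7, ¬y9} — ¬y7 is true.
  12. {¬y1, y4} — y4 is true.
  13. {¬y2, y4} — y4 is true.
  14. {y2, ¬y4, ¬y6} — y2 is true.
  15. {¬y11, y7, ¬y3} — ¬y3 is true.
  16. {¬y10, y9, ¬y11} — ¬y10 is true.
  17. {y10, ¬y1, ¬y8} — ¬y8 is true.
  18. {y1, ¬y5} — ¬y5 is true.
  19. {¬y1} — ¬y1 is true.
  20. {¬y2, ¬y6} — ¬y6 is true.
  21. {¬y6, y3} — ¬y6 is true.
  22. {¬y7, y1, ¬y11} — ¬y7 is true.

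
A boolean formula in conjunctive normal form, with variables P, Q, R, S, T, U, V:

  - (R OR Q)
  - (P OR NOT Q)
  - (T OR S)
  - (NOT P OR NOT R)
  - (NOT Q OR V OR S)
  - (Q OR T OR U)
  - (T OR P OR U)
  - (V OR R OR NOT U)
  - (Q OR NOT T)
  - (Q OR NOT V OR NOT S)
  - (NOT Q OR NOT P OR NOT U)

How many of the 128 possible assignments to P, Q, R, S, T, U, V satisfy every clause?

6

Satisfying assignments:
  P=0 Q=0 R=1 S=1 T=0 U=1 V=0
  P=1 Q=1 R=0 S=0 T=1 U=0 V=1
  P=1 Q=1 R=0 S=1 T=0 U=0 V=0
  P=1 Q=1 R=0 S=1 T=0 U=0 V=1
  P=1 Q=1 R=0 S=1 T=1 U=0 V=0
  P=1 Q=1 R=0 S=1 T=1 U=0 V=1
Count: 6.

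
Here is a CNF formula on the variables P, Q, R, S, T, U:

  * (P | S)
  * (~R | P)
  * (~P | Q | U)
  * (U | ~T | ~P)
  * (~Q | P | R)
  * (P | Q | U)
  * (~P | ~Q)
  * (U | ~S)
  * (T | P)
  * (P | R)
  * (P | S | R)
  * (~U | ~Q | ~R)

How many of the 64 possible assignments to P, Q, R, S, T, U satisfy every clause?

Satisfying assignments:
  P=T Q=F R=F S=F T=F U=T
  P=T Q=F R=F S=F T=T U=T
  P=T Q=F R=F S=T T=F U=T
  P=T Q=F R=F S=T T=T U=T
  P=T Q=F R=T S=F T=F U=T
  P=T Q=F R=T S=F T=T U=T
  P=T Q=F R=T S=T T=F U=T
  P=T Q=F R=T S=T T=T U=T
Count: 8.

8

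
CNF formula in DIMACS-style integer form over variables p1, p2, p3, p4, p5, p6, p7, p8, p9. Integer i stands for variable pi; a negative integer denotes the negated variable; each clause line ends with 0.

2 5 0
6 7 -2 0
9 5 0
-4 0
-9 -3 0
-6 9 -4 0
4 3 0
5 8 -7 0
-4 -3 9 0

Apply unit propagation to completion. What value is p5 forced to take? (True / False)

True

(!p4) stands alone — p4 = False.
(p3 || p4): since p4 = False, the clause reduces to (p3). p3 = True.
(!p3 || !p9) with p3 = True leaves only !p9, so p9 = False.
From (p5 || p9) and p9 = False: p5 = True.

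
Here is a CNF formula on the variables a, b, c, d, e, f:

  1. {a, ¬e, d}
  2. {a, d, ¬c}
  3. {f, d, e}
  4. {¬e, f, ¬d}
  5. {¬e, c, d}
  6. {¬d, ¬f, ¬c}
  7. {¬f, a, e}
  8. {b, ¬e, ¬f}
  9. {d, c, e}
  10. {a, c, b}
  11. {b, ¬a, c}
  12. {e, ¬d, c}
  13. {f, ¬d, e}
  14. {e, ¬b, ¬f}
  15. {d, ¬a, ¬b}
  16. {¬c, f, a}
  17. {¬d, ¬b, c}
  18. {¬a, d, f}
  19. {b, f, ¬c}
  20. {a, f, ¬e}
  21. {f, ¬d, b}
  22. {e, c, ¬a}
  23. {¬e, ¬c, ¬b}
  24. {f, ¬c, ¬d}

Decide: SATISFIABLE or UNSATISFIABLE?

Set a = True and propagate.
The remaining clauses are satisfied by b = False, c = True, d = False, e = False, f = True.
So a = True  b = False  c = True  d = False  e = False  f = True is a satisfying assignment.

SATISFIABLE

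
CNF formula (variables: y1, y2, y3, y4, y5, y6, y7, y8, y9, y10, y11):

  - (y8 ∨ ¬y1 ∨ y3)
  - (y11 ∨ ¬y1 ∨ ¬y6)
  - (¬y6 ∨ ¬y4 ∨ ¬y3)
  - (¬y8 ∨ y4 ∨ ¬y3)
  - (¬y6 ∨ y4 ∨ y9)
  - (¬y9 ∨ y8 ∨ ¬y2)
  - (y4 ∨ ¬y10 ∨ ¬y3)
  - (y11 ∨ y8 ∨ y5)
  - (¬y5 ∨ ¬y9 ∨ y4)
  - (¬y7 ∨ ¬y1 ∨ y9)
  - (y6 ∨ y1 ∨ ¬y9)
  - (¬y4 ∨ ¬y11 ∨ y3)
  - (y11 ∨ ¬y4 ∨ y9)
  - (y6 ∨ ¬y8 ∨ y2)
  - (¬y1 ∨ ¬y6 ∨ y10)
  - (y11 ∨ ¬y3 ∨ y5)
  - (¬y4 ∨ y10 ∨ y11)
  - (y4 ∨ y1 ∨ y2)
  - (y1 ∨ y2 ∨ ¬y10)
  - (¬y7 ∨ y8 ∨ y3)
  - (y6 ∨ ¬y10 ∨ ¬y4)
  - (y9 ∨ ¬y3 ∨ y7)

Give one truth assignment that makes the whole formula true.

y1=T  y2=F  y3=T  y4=F  y5=F  y6=F  y7=T  y8=F  y9=T  y10=F  y11=T

Check each clause:
  1. (y3 ∨ y8 ∨ ¬y1) — y3 is true.
  2. (y11 ∨ ¬y6 ∨ ¬y1) — ¬y6 is true.
  3. (¬y4 ∨ ¬y6 ∨ ¬y3) — ¬y6 is true.
  4. (¬y8 ∨ y4 ∨ ¬y3) — ¬y8 is true.
  5. (y4 ∨ ¬y6 ∨ y9) — y9 is true.
  6. (y8 ∨ ¬y9 ∨ ¬y2) — ¬y2 is true.
  7. (¬y10 ∨ y4 ∨ ¬y3) — ¬y10 is true.
  8. (y5 ∨ y8 ∨ y11) — y11 is true.
  9. (¬y5 ∨ y4 ∨ ¬y9) — ¬y5 is true.
  10. (y9 ∨ ¬y1 ∨ ¬y7) — y9 is true.
  11. (y1 ∨ ¬y9 ∨ y6) — y1 is true.
  12. (y3 ∨ ¬y11 ∨ ¬y4) — y3 is true.
  13. (¬y4 ∨ y9 ∨ y11) — y9 is true.
  14. (y6 ∨ y2 ∨ ¬y8) — ¬y8 is true.
  15. (y10 ∨ ¬y6 ∨ ¬y1) — ¬y6 is true.
  16. (y5 ∨ ¬y3 ∨ y11) — y11 is true.
  17. (¬y4 ∨ y11 ∨ y10) — y11 is true.
  18. (y2 ∨ y4 ∨ y1) — y1 is true.
  19. (y1 ∨ ¬y10 ∨ y2) — y1 is true.
  20. (¬y7 ∨ y3 ∨ y8) — y3 is true.
  21. (¬y4 ∨ y6 ∨ ¬y10) — ¬y4 is true.
  22. (y9 ∨ ¬y3 ∨ y7) — y9 is true.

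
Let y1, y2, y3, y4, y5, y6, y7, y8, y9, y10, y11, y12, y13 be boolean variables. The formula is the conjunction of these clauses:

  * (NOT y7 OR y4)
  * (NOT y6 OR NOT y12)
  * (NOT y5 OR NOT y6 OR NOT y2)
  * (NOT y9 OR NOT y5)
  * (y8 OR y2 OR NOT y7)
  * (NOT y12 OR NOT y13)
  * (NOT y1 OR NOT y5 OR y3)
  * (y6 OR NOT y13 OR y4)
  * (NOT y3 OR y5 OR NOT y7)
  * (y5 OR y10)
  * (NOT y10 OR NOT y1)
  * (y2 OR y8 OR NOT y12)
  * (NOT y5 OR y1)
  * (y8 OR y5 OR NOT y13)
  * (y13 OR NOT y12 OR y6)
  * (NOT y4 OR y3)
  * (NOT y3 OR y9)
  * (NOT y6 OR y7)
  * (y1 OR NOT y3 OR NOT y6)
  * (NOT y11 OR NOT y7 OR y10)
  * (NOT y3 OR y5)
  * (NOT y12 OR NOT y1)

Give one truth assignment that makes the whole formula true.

y1=F, y2=T, y3=F, y4=F, y5=F, y6=F, y7=F, y8=T, y9=T, y10=T, y11=T, y12=F, y13=F

Check each clause:
  1. (y4 OR NOT y7) — NOT y7 is true.
  2. (NOT y12 OR NOT y6) — NOT y6 is true.
  3. (NOT y5 OR NOT y2 OR NOT y6) — NOT y6 is true.
  4. (NOT y5 OR NOT y9) — NOT y5 is true.
  5. (y2 OR y8 OR NOT y7) — y8 is true.
  6. (NOT y13 OR NOT y12) — NOT y13 is true.
  7. (NOT y5 OR NOT y1 OR y3) — NOT y1 is true.
  8. (NOT y13 OR y6 OR y4) — NOT y13 is true.
  9. (NOT y7 OR y5 OR NOT y3) — NOT y7 is true.
  10. (y5 OR y10) — y10 is true.
  11. (NOT y10 OR NOT y1) — NOT y1 is true.
  12. (NOT y12 OR y8 OR y2) — y8 is true.
  13. (NOT y5 OR y1) — NOT y5 is true.
  14. (y8 OR NOT y13 OR y5) — y8 is true.
  15. (y13 OR NOT y12 OR y6) — NOT y12 is true.
  16. (NOT y4 OR y3) — NOT y4 is true.
  17. (NOT y3 OR y9) — y9 is true.
  18. (y7 OR NOT y6) — NOT y6 is true.
  19. (y1 OR NOT y3 OR NOT y6) — NOT y6 is true.
  20. (NOT y7 OR y10 OR NOT y11) — NOT y7 is true.
  21. (y5 OR NOT y3) — NOT y3 is true.
  22. (NOT y12 OR NOT y1) — NOT y12 is true.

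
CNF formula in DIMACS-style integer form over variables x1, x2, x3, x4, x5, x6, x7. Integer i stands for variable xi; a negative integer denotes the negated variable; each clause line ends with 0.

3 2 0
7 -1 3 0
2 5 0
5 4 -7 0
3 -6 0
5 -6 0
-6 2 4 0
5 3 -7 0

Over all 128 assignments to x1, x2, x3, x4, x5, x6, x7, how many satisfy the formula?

42

Case analysis on x3 and x5:
  x3=1, x5=1: x1, x7 free; 7 ways for (x2,x4,x6) × 2^2 = 28.
  x3=1, x5=0: x1 free; 3 ways for (x2,x4,x6,x7) × 2^1 = 6.
  x3=0, x5=1: x4 free; 3 ways for (x1,x2,x6,x7) × 2^1 = 6.
  x3=0, x5=0: remaining (x1,x2,x4,x6,x7) ∈ {(0,1,0,0,0); (0,1,1,0,0)} — 2.
Total: 28 + 6 + 6 + 2 = 42.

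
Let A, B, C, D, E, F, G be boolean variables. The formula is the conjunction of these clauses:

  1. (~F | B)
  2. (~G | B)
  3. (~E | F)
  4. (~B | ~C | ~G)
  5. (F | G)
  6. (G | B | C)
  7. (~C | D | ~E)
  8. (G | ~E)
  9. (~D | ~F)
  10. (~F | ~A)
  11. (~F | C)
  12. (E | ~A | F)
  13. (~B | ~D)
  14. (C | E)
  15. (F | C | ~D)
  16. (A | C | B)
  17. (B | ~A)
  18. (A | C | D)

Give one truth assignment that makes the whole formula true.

A=F, B=T, C=T, D=F, E=F, F=T, G=F

Branch on A: take A = False.
The remaining clauses are satisfied by B = True, C = True, D = False, E = False, F = True, G = False.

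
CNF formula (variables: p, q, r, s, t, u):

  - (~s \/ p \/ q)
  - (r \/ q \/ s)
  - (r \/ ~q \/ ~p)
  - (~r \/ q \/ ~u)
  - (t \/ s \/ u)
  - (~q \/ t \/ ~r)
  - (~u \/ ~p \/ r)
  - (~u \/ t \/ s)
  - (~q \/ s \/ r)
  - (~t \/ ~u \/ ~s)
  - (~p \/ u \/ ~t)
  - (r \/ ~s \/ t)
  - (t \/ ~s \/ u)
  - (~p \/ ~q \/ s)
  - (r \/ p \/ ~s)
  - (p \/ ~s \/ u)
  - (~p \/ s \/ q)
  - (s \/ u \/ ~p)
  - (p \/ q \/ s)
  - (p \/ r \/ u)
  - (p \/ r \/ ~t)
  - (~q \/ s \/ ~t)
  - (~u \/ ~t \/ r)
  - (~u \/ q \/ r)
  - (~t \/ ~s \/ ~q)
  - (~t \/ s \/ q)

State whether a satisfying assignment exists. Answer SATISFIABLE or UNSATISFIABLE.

s = True:
  r = True:
    t = True:
      propagation gives u=False, p=False; contradiction.
    t = False:
      propagation gives q=False, p=True, u=False; contradiction.
  r = False:
    propagation gives t=True, u=False, p=False; an empty clause results — contradiction.
s = False:
  q = True:
    propagation gives r=True, t=True; an empty clause results — contradiction.
  q = False:
    propagation gives r=True, u=False, t=True; an empty clause results — contradiction.
Every branch closes, so no satisfying assignment exists.

UNSATISFIABLE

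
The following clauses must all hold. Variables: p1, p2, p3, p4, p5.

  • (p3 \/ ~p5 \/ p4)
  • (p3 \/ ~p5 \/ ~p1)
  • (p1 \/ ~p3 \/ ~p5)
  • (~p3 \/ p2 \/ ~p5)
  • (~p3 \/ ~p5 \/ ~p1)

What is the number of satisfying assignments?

Split on p3, then p5.
  p3=T, p5=T: a clause becomes empty — 0.
  p3=T, p5=F: p1, p2, p4 free → 2^3 = 8.
  p3=F, p5=T: remaining (p1,p2,p4) ∈ {(F,F,T); (F,T,T)} — 2.
  p3=F, p5=F: p1, p2, p4 free → 2^3 = 8.
Total: 0 + 8 + 2 + 8 = 18.

18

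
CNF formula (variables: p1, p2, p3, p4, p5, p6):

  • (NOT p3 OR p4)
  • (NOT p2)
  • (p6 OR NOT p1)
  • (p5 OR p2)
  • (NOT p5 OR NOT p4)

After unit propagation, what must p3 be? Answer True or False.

False

(NOT p2) stands alone — p2 = False.
(p5 OR p2) with p2 = False leaves only p5, so p5 = True.
From (NOT p4 OR NOT p5) and p5 = True: p4 = False.
From (p4 OR NOT p3) and p4 = False: p3 = False.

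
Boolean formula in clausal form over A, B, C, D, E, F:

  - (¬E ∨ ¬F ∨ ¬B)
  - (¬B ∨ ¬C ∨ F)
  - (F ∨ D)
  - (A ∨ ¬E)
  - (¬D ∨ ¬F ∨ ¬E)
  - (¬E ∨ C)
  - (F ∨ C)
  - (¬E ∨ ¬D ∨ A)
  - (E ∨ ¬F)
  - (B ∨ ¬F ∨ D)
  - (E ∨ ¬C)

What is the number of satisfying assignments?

1

Satisfying assignments:
  A=T B=F C=T D=T E=T F=F
Count: 1.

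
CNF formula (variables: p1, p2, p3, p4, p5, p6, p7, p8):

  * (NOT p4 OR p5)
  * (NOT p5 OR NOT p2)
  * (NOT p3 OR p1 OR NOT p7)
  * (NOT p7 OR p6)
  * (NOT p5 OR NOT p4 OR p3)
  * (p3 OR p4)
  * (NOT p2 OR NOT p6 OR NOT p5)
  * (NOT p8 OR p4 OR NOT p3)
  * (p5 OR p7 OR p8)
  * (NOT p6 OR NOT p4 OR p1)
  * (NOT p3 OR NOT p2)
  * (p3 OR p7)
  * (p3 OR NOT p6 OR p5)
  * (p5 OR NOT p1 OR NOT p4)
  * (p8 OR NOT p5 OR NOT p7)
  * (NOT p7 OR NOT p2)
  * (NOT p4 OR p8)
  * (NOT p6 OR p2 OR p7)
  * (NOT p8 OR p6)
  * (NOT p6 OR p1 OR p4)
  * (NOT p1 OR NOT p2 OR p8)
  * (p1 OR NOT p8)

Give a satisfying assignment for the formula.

Set p1 = False and propagate.
  then p8 is forced to False.
  then p4 is forced to False.
  then p3 is forced to True.
  then p7 is forced to False.
  then p5 is forced to True.
  then p2 is forced to False.
  then p6 is forced to False.
Every clause has at least one true literal under this assignment.
Check each clause:
  1. (p5 OR NOT p4) — NOT p4 is true.
  2. (NOT p5 OR NOT p2) — NOT p2 is true.
  3. (p1 OR NOT p3 OR NOT p7) — NOT p7 is true.
  4. (NOT p7 OR p6) — NOT p7 is true.
  5. (NOT p5 OR NOT p4 OR p3) — p3 is true.
  6. (p3 OR p4) — p3 is true.
  7. (NOT p6 OR NOT p5 OR NOT p2) — NOT p6 is true.
  8. (NOT p8 OR p4 OR NOT p3) — NOT p8 is true.
  9. (p8 OR p7 OR p5) — p5 is true.
  10. (p1 OR NOT p6 OR NOT p4) — NOT p6 is true.
  11. (NOT p2 OR NOT p3) — NOT p2 is true.
  12. (p7 OR p3) — p3 is true.
  13. (p5 OR NOT p6 OR p3) — NOT p6 is true.
  14. (NOT p1 OR NOT p4 OR p5) — NOT p4 is true.
  15. (NOT p5 OR p8 OR NOT p7) — NOT p7 is true.
  16. (NOT p2 OR NOT p7) — NOT p7 is true.
  17. (p8 OR NOT p4) — NOT p4 is true.
  18. (NOT p6 OR p7 OR p2) — NOT p6 is true.
  19. (NOT p8 OR p6) — NOT p8 is true.
  20. (p4 OR NOT p6 OR p1) — NOT p6 is true.
  21. (NOT p1 OR NOT p2 OR p8) — NOT p2 is true.
  22. (p1 OR NOT p8) — NOT p8 is true.

p1 = 0, p2 = 0, p3 = 1, p4 = 0, p5 = 1, p6 = 0, p7 = 0, p8 = 0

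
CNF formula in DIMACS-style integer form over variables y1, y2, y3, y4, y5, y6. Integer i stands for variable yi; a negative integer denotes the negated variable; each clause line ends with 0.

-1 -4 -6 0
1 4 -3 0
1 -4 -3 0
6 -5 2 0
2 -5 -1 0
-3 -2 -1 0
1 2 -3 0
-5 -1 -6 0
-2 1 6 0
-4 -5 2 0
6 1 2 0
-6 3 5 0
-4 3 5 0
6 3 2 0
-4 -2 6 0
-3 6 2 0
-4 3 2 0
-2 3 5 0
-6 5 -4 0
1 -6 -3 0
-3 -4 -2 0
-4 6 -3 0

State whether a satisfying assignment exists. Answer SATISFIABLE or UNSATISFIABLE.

SATISFIABLE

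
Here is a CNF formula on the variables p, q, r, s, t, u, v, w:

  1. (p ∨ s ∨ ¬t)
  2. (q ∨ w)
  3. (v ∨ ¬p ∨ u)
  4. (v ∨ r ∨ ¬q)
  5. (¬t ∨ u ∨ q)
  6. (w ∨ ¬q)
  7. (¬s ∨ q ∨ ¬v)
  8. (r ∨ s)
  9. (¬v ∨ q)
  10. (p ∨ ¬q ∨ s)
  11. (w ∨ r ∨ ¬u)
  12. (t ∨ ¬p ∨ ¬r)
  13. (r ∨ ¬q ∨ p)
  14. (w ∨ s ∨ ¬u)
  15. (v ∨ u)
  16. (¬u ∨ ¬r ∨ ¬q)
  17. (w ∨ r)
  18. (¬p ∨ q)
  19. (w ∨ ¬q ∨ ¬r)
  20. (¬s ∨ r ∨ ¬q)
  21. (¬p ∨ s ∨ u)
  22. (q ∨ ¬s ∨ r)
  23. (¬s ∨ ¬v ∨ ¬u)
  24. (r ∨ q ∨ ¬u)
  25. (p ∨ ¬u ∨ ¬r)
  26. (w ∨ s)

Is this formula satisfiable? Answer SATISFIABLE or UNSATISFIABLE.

w occurs only positively in the remaining clauses — set w = True.
Branch on p: take p = False.
Set q = True and propagate.
  then s is forced to True.
  then r is forced to True.
  then u is forced to False.
  then v is forced to True.
t is now unconstrained; take t = False.
So p=F  q=T  r=T  s=T  t=F  u=F  v=T  w=T is a satisfying assignment.

SATISFIABLE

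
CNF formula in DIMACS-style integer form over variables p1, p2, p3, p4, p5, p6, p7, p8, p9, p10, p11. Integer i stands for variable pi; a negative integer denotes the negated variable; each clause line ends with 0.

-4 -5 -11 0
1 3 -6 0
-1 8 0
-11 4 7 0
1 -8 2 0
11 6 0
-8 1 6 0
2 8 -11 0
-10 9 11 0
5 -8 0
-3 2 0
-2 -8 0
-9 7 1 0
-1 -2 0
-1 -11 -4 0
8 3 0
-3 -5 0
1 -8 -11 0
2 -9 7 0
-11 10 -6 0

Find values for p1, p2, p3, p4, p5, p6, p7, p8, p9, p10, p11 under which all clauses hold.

Pure literal: p7 appears only positively; assign p7 = True.
Set p1 = False and propagate.
The remaining clauses are satisfied by p2 = True, p3 = True, p4 = True, p5 = False, p6 = False, p8 = False, p9 = False, p10 = False, p11 = True.
Every clause has at least one true literal under this assignment.
Check each clause:
  1. (!p11 || !p4 || !p5) — !p5 is true.
  2. (p1 || p3 || !p6) — !p6 is true.
  3. (p8 || !p1) — !p1 is true.
  4. (p4 || p7 || !p11) — p4 is true.
  5. (!p8 || p1 || p2) — !p8 is true.
  6. (p11 || p6) — p11 is true.
  7. (!p8 || p1 || p6) — !p8 is true.
  8. (!p11 || p2 || p8) — p2 is true.
  9. (!p10 || p9 || p11) — p11 is true.
  10. (p5 || !p8) — !p8 is true.
  11. (!p3 || p2) — p2 is true.
  12. (!p8 || !p2) — !p8 is true.
  13. (p1 || !p9 || p7) — !p9 is true.
  14. (!p2 || !p1) — !p1 is true.
  15. (!p4 || !p1 || !p11) — !p1 is true.
  16. (p8 || p3) — p3 is true.
  17. (!p3 || !p5) — !p5 is true.
  18. (p1 || !p8 || !p11) — !p8 is true.
  19. (p2 || !p9 || p7) — p2 is true.
  20. (!p6 || !p11 || p10) — !p6 is true.

p1 = F, p2 = T, p3 = T, p4 = T, p5 = F, p6 = F, p7 = T, p8 = F, p9 = F, p10 = F, p11 = T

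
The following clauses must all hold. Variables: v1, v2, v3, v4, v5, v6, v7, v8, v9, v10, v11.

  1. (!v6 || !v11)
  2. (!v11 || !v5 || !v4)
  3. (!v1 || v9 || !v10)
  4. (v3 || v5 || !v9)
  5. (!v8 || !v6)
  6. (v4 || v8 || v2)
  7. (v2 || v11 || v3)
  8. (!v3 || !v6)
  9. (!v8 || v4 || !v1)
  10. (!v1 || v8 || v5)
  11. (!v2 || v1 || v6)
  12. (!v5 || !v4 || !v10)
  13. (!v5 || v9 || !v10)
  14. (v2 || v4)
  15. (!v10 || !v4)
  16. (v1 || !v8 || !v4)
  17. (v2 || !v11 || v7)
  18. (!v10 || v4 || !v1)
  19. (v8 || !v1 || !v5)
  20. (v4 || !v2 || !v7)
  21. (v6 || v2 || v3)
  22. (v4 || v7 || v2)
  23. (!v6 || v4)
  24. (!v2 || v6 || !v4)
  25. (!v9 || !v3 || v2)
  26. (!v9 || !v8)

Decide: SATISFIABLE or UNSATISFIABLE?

SATISFIABLE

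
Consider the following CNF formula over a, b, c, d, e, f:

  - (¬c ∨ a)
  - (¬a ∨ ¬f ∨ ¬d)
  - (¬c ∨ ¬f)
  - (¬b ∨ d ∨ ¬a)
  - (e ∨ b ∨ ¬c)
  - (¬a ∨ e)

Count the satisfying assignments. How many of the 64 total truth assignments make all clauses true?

23

Split on a, then c.
  a=T, c=T: remaining (b,d,e,f) ∈ {(F,F,T,F); (F,T,T,F); (T,T,T,F)} — 3.
  a=T, c=F: remaining (b,d,e,f) ∈ {(F,F,T,F); (F,F,T,T); (F,T,T,F); (T,T,T,F)} — 4.
  a=F, c=T: a clause becomes empty — 0.
  a=F, c=F: b, d, e, f free → 2^4 = 16.
Total: 3 + 4 + 0 + 16 = 23.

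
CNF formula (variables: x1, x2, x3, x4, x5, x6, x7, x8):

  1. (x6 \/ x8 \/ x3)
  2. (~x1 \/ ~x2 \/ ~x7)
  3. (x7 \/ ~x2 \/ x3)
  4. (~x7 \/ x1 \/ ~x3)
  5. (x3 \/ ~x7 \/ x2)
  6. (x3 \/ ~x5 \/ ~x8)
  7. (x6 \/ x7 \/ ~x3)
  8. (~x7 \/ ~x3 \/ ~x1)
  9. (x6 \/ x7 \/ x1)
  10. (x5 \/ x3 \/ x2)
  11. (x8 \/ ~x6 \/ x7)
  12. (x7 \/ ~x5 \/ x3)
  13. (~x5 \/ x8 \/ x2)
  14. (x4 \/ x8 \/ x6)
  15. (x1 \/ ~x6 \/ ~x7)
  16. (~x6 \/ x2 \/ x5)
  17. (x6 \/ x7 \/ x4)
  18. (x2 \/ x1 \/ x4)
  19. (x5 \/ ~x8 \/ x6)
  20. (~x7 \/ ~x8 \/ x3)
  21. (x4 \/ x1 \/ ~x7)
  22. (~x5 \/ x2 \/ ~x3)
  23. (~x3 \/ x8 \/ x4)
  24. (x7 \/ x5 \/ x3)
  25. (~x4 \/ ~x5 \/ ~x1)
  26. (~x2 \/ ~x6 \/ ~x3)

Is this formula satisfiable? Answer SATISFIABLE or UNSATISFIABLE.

x3 = True:
  x6 = True:
    propagation gives x2=False, x5=True; an empty clause results — contradiction.
  x6 = False:
    propagation gives x7=True, x1=True; an empty clause results — contradiction.
x3 = False:
  x7 = True:
    propagation gives x2=True, x1=False, x6=False, x8=True; an empty clause results — contradiction.
  x7 = False:
    propagation gives x2=False, x5=True; an empty clause results — contradiction.
Every branch closes, so no satisfying assignment exists.

UNSATISFIABLE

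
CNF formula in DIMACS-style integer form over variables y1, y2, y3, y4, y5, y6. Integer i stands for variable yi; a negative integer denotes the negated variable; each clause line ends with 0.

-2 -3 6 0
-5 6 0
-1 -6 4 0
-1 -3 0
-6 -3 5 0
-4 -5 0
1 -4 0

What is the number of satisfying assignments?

15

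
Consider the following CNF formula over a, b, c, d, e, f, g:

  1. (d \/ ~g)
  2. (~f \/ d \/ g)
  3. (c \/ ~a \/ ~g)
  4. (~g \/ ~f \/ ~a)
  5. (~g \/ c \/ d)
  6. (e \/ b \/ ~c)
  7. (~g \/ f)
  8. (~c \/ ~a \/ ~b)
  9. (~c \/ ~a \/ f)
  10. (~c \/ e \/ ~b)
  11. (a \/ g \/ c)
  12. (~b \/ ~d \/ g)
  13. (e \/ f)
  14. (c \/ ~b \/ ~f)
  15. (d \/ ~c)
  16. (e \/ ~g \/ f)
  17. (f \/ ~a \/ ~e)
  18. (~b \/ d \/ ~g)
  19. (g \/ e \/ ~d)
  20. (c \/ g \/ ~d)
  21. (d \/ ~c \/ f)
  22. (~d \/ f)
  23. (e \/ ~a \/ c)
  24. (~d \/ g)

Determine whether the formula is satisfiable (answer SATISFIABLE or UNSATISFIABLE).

SATISFIABLE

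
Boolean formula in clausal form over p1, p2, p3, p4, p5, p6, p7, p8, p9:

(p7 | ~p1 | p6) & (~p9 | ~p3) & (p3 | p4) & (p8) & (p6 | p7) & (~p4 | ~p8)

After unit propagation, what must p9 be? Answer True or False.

(p8) is a unit clause: p8 = True.
From (~p8 | ~p4) and p8 = True: p4 = False.
(p3 | p4): since p4 = False, the clause reduces to (p3). p3 = True.
From (~p3 | ~p9) and p3 = True: p9 = False.

False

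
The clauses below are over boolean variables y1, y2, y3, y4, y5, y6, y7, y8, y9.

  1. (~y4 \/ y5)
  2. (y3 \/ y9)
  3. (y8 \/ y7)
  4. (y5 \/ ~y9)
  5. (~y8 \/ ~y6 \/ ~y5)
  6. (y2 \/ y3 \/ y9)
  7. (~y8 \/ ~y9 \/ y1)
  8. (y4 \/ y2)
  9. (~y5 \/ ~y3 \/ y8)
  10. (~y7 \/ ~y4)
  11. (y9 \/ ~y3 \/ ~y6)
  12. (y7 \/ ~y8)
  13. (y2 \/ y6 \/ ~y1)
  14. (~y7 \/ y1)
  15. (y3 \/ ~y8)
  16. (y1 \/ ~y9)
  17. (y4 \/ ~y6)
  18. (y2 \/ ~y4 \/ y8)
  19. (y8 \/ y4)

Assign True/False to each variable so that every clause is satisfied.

y1=True, y2=True, y3=True, y4=False, y5=True, y6=False, y7=True, y8=True, y9=False

Check each clause:
  1. (~y4 \/ y5) — ~y4 is true.
  2. (y9 \/ y3) — y3 is true.
  3. (y8 \/ y7) — y8 is true.
  4. (y5 \/ ~y9) — y5 is true.
  5. (~y8 \/ ~y6 \/ ~y5) — ~y6 is true.
  6. (y3 \/ y2 \/ y9) — y2 is true.
  7. (y1 \/ ~y9 \/ ~y8) — y1 is true.
  8. (y4 \/ y2) — y2 is true.
  9. (~y5 \/ y8 \/ ~y3) — y8 is true.
  10. (~y4 \/ ~y7) — ~y4 is true.
  11. (~y3 \/ y9 \/ ~y6) — ~y6 is true.
  12. (y7 \/ ~y8) — y7 is true.
  13. (y6 \/ y2 \/ ~y1) — y2 is true.
  14. (y1 \/ ~y7) — y1 is true.
  15. (~y8 \/ y3) — y3 is true.
  16. (~y9 \/ y1) — y1 is true.
  17. (y4 \/ ~y6) — ~y6 is true.
  18. (~y4 \/ y8 \/ y2) — y8 is true.
  19. (y8 \/ y4) — y8 is true.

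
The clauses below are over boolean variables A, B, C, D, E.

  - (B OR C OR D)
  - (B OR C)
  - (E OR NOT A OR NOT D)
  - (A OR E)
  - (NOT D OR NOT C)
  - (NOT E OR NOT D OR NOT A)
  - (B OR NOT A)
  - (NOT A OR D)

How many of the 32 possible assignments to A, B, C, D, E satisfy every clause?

Satisfying assignments:
  A=0 B=0 C=1 D=0 E=1
  A=0 B=1 C=0 D=0 E=1
  A=0 B=1 C=0 D=1 E=1
  A=0 B=1 C=1 D=0 E=1
That's 4 in total.

4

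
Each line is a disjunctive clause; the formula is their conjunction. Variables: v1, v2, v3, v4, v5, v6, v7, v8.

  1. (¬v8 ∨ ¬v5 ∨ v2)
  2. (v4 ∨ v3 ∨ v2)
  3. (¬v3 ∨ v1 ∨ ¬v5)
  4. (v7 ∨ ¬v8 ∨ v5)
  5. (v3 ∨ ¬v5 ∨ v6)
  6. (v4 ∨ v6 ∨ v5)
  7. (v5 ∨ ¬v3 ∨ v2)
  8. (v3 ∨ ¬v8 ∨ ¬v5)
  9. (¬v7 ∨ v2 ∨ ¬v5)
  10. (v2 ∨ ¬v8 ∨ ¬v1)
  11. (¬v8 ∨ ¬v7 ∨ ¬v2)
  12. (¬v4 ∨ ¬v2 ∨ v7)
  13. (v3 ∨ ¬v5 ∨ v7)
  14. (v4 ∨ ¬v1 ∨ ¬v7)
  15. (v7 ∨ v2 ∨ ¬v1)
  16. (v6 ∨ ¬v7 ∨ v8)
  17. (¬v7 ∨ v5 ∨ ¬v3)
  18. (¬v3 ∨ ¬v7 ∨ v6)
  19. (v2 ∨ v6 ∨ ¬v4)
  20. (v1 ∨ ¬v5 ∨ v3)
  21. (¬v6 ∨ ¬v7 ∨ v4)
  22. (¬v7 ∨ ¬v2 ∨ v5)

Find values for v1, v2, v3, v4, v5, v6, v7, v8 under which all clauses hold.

v1=1, v2=1, v3=1, v4=0, v5=0, v6=1, v7=0, v8=0

Try v1 = True.
Set v2 = True and propagate.
For the remaining variables, v3 = True, v4 = False, v5 = False, v6 = True, v7 = False, v8 = False works.
Every clause has at least one true literal under this assignment.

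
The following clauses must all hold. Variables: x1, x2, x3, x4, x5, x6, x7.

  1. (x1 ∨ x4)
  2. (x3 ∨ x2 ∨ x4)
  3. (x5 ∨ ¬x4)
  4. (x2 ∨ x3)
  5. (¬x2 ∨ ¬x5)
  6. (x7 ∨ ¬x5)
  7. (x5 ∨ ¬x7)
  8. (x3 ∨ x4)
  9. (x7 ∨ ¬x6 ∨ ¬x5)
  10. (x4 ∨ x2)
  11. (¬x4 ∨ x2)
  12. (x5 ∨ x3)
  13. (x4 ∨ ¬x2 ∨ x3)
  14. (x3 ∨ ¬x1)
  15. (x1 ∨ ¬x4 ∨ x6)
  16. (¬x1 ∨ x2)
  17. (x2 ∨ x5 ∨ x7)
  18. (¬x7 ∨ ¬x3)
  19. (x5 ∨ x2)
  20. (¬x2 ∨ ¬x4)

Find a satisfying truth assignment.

x1 = True, x2 = True, x3 = True, x4 = False, x5 = False, x6 = False, x7 = False

Check each clause:
  1. (x4 ∨ x1) — x1 is true.
  2. (x4 ∨ x3 ∨ x2) — x2 is true.
  3. (x5 ∨ ¬x4) — ¬x4 is true.
  4. (x3 ∨ x2) — x2 is true.
  5. (¬x5 ∨ ¬x2) — ¬x5 is true.
  6. (x7 ∨ ¬x5) — ¬x5 is true.
  7. (¬x7 ∨ x5) — ¬x7 is true.
  8. (x3 ∨ x4) — x3 is true.
  9. (x7 ∨ ¬x5 ∨ ¬x6) — ¬x6 is true.
  10. (x4 ∨ x2) — x2 is true.
  11. (x2 ∨ ¬x4) — x2 is true.
  12. (x3 ∨ x5) — x3 is true.
  13. (¬x2 ∨ x3 ∨ x4) — x3 is true.
  14. (x3 ∨ ¬x1) — x3 is true.
  15. (x1 ∨ ¬x4 ∨ x6) — x1 is true.
  16. (¬x1 ∨ x2) — x2 is true.
  17. (x7 ∨ x2 ∨ x5) — x2 is true.
  18. (¬x7 ∨ ¬x3) — ¬x7 is true.
  19. (x2 ∨ x5) — x2 is true.
  20. (¬x4 ∨ ¬x2) — ¬x4 is true.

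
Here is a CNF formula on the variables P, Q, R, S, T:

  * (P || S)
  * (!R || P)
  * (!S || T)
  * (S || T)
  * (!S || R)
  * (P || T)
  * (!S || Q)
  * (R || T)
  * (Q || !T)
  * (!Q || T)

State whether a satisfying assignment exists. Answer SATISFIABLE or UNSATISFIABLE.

Pure literal: P appears only positively; assign P = True.
Branch on Q: take Q = True.
  then T is forced to True.
Set R = True and propagate.
S is now unconstrained; take S = False.
So P=T, Q=T, R=T, S=F, T=T is a satisfying assignment.

SATISFIABLE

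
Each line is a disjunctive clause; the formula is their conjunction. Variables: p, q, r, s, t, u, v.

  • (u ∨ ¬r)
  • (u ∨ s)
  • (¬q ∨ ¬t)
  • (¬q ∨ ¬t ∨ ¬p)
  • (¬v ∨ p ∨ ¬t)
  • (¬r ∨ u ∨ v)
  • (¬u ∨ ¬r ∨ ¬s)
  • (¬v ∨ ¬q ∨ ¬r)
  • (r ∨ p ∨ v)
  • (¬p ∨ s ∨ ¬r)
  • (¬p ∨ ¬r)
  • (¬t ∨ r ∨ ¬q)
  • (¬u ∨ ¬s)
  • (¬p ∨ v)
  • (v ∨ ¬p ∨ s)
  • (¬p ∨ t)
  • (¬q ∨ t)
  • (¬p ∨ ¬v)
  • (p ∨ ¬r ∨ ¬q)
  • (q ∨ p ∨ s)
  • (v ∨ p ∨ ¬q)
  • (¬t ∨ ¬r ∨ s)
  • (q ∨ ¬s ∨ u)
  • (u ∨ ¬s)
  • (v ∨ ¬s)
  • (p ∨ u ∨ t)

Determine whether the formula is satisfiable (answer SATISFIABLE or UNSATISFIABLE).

p = True:
  propagation gives r=False, v=True; an empty clause results — contradiction.
p = False:
  q = True:
    propagation gives t=False; an empty clause results — contradiction.
  q = False:
    propagation gives s=True, u=False; an empty clause results — contradiction.
Every branch closes, so no satisfying assignment exists.

UNSATISFIABLE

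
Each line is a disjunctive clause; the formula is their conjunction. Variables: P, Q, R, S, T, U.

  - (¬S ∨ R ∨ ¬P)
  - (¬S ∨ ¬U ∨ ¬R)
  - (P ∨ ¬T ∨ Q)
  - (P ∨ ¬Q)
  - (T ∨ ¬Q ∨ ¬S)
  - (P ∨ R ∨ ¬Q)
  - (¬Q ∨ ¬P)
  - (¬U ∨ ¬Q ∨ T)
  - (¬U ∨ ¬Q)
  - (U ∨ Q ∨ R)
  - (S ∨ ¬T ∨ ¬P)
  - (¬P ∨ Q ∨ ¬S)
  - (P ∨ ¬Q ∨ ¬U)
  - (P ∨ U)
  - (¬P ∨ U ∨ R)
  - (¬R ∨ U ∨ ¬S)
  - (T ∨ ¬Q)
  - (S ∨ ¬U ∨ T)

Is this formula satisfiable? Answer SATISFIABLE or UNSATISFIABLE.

Set P = True and propagate.
  then Q is forced to False.
  then S is forced to False.
  then T is forced to False.
  then U is forced to False.
  then R is forced to True.
Every clause has at least one true literal under this assignment.
So P=1, Q=0, R=1, S=0, T=0, U=0 is a satisfying assignment.

SATISFIABLE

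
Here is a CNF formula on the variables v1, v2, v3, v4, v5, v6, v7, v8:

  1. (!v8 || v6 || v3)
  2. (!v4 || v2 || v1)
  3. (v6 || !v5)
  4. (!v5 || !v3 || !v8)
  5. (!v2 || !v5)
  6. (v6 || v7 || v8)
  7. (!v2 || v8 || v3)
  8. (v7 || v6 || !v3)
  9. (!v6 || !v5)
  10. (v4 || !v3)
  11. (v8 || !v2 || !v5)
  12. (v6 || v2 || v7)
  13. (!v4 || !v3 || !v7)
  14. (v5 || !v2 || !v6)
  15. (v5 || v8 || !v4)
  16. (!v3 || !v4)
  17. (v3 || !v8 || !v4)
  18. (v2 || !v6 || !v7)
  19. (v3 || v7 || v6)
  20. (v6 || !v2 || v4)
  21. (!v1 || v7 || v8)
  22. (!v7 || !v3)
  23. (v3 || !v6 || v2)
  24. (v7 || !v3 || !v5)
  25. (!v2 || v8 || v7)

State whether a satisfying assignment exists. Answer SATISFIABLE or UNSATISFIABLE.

Set v1 = False and propagate.
Try v2 = False.
  then v4 is forced to False.
  then v3 is forced to False.
  then v6 is forced to False.
  then v8 is forced to False.
  then v5 is forced to False.
  then v7 is forced to True.
Every clause has at least one true literal under this assignment.
So v1=F  v2=F  v3=F  v4=F  v5=F  v6=F  v7=T  v8=F is a satisfying assignment.

SATISFIABLE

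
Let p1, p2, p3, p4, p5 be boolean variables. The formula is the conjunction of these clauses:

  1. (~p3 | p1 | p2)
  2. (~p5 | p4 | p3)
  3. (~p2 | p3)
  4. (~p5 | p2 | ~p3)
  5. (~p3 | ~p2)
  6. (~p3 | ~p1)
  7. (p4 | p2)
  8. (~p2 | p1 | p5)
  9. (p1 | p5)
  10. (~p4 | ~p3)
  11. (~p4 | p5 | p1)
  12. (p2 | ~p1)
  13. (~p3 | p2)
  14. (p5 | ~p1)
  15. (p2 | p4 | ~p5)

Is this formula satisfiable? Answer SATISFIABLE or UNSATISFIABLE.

SATISFIABLE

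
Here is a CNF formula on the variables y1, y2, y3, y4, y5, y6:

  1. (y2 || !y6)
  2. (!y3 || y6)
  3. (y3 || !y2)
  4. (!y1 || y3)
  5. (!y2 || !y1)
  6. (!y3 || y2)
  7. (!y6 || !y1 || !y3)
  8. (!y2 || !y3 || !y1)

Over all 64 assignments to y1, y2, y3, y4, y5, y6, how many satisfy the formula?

Case analysis on y3 and y2:
  y3=T, y2=T: remaining (y1,y4,y5,y6) ∈ {(F,F,F,T); (F,F,T,T); (F,T,F,T); (F,T,T,T)} — 4.
  y3=T, y2=F: a clause becomes empty — 0.
  y3=F, y2=T: a clause becomes empty — 0.
  y3=F, y2=F: remaining (y1,y4,y5,y6) ∈ {(F,F,F,F); (F,F,T,F); (F,T,F,F); (F,T,T,F)} — 4.
Total: 4 + 0 + 0 + 4 = 8.

8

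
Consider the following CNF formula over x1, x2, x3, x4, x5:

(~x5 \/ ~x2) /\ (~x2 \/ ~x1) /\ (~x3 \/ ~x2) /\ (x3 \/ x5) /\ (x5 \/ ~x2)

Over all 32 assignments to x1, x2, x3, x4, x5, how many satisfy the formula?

12

Case analysis on x2 and x5:
  x2=T, x5=T: a clause becomes empty — 0.
  x2=T, x5=F: a clause becomes empty — 0.
  x2=F, x5=T: x1, x3, x4 free → 2^3 = 8.
  x2=F, x5=F: remaining (x1,x3,x4) ∈ {(F,T,F); (F,T,T); (T,T,F); (T,T,T)} — 4.
Total: 0 + 0 + 8 + 4 = 12.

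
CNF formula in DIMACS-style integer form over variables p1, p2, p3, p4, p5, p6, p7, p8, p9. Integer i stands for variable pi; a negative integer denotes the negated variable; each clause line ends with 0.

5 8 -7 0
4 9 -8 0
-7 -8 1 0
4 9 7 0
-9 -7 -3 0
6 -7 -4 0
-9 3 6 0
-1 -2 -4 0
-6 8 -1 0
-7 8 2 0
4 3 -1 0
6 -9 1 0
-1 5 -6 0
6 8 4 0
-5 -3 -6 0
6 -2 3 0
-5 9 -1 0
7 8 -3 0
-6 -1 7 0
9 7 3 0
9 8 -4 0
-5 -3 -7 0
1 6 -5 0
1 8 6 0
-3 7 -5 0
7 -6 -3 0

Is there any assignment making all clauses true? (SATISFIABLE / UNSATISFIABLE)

SATISFIABLE

Branch on p1: take p1 = True.
Try p2 = False.
Branch on p3: take p3 = False.
  then p4 is forced to True.
The remaining clauses are satisfied by p5 = True, p6 = True, p7 = True, p8 = True, p9 = True.
So p1 = T, p2 = F, p3 = F, p4 = T, p5 = T, p6 = T, p7 = T, p8 = T, p9 = T is a satisfying assignment.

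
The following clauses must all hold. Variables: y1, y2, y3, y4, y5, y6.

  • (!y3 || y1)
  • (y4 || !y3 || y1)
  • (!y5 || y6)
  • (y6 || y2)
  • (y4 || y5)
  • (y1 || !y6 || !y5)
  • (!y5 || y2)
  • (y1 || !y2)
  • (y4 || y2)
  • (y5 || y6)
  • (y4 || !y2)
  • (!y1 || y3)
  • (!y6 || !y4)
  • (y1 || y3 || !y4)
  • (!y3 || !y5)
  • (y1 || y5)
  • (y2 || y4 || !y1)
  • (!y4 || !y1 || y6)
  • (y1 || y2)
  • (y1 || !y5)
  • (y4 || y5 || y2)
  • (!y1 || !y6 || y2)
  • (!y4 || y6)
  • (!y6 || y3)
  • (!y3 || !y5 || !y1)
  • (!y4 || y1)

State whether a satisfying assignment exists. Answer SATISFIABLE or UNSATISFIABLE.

UNSATISFIABLE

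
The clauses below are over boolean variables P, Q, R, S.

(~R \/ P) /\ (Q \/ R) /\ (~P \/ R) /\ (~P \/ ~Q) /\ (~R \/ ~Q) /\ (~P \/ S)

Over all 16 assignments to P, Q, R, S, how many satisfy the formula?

3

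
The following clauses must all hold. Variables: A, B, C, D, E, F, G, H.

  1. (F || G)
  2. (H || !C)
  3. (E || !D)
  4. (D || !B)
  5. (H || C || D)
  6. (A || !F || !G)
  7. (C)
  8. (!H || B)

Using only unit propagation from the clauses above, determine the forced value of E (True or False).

(C) is a unit clause: C = True.
In (!C || H), !C is now false; H must hold, so H = True.
From (!H || B) and H = True: B = True.
From (D || !B) and B = True: D = True.
In (!D || E), !D is now false; E must hold, so E = True.

True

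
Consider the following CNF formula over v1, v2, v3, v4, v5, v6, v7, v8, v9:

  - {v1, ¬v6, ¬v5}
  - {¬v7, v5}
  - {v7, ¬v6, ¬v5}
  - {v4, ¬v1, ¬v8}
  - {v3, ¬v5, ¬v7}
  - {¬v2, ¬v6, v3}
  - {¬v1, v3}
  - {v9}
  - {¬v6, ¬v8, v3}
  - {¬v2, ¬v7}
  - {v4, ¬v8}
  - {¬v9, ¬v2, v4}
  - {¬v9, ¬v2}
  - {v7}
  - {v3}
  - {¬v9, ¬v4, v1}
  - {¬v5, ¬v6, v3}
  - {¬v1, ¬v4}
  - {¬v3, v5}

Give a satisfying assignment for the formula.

(v9) is a unit clause, so v9 = True.
(¬v2) is a unit clause, so v2 = False.
Unit propagation: (v7) forces v7 = True.
Unit propagation: (v5) forces v5 = True.
(v3) is a unit clause, so v3 = True.
v6 occurs only negated in the remaining clauses — set v6 = False.
v8 occurs only negated in the remaining clauses — set v8 = False.
Try v1 = True.
  then v4 is forced to False.

v1=True, v2=False, v3=True, v4=False, v5=True, v6=False, v7=True, v8=False, v9=True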